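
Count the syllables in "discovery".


Word: "discovery"
Syllable breakdown: dis | cov | er | y
Counting: 4 parts
= 4 syllables


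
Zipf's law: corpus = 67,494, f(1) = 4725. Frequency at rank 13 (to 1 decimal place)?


Zipf's law: f(r) = f(1) / r
f(1) = 4725
f(13) = 4725 / 13
= 363.5 occurrences


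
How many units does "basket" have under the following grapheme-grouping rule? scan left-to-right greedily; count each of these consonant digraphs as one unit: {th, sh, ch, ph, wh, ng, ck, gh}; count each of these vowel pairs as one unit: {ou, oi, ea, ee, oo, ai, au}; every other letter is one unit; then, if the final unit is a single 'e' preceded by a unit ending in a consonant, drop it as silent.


Word: "basket" (6 letters)
Left-to-right scan:
  (1) 'b' (letter)
  (2) 'a' (letter)
  (3) 's' (letter)
  (4) 'k' (letter)
  (5) 'e' (letter)
  (6) 't' (letter)
Units from scan: 6
Sound units = 6 units


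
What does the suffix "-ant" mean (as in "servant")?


Suffix: -ant
Example: servant (serve + -ant, with a spelling change)
Meaning = one who / that which


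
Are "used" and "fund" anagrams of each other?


Word 1: "used" → sorted: desu
Word 2: "fund" → sorted: dfnu
Same letters? desu != dfnu
Anagram = No


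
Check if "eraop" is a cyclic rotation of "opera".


Word: "opera", Candidate: "eraop"
Method: check if candidate is substring of word+word
"operaopera" contains "eraop"? Yes
Is rotation = Yes


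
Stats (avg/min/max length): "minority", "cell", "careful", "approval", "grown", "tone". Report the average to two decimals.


Lengths: "minority"=8, "cell"=4, "careful"=7, "approval"=8, "grown"=5, "tone"=4
Sum = 36, Count = 6
Average = 36/6 = 6.00
= avg=6.00, min=4, max=8


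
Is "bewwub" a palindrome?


Word: "bewwub"
Reversed: "buwweb"
Forward == Backward? bewwub != buwweb
Palindrome = No


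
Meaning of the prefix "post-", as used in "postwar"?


Prefix: post-
Example: postwar (post- + war)
Meaning = after


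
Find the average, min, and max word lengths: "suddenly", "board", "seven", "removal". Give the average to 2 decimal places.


Lengths: "suddenly"=8, "board"=5, "seven"=5, "removal"=7
Sum = 25, Count = 4
Average = 25/4 = 6.25
= avg=6.25, min=5, max=8


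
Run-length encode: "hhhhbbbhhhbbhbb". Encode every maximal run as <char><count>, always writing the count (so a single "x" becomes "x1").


String: "hhhhbbbhhhbbhbb"
Scanning for consecutive runs:
  'h' x 4
  'b' x 3
  'h' x 3
  'b' x 2
  'h' x 1
  'b' x 2
RLE = "h4b3h3b2h1b2"


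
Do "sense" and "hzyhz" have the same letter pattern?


Pattern of "sense": [0, 1, 2, 0, 1]
Pattern of "hzyhz": [0, 1, 2, 0, 1]
Patterns match
Same pattern = Yes


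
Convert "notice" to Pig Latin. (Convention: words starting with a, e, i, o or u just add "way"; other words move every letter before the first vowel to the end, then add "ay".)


Word: "notice"
Starts with consonant(s) → move to end, add 'ay'
Consonant cluster: "n"
Pig Latin = "oticenay"


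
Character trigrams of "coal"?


Word: "coal" (length 4)
Number of trigrams = 4 - 3 + 1 = 2
  Position 0: "coa"
  Position 1: "oal"
Trigrams = "coa", "oal"


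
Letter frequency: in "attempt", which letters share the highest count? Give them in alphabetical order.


Word: "attempt"
Letter counts:
  'a': 1
  'e': 1
  'm': 1
  'p': 1
  't': 3
Maximum count = 3
Most frequent = 't' (3 times each)


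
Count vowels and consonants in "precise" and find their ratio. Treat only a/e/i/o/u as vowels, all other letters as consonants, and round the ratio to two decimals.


Word: "precise"
Vowels (a,e,i,o,u): 3
Consonants: 4
Ratio = 3/4
= 0.75


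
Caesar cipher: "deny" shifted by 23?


Word: "deny"
Shift: 23
Each letter → (letter + shift) mod 26:
  'd' (3) + 23 = 0 → 'a'
  'e' (4) + 23 = 1 → 'b'
  'n' (13) + 23 = 10 → 'k'
  'y' (24) + 23 = 21 → 'v'
Result = "abkv"


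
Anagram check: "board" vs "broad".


Word 1: "board" → sorted: abdor
Word 2: "broad" → sorted: abdor
Same letters? abdor == abdor
Anagram = Yes


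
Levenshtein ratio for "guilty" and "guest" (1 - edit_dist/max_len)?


Word 1: "guilty" (length 6)
Word 2: "guest" (length 5)
One optimal edit sequence:
  1. keep 'g'
  2. keep 'u'
  3. substitute 'i' -> 'e'  (+1)
  4. substitute 'l' -> 's'  (+1)
  5. keep 't'
  6. delete 'y'  (+1)
Edit distance = 3
Max length = max(6, 5) = 6
Similarity = 1 - 3/6
= 0.5000


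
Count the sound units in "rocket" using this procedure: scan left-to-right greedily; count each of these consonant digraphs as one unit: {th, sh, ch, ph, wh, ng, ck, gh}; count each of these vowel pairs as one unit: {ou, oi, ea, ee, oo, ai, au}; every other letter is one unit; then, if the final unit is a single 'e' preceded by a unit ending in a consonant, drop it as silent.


Word: "rocket" (6 letters)
Left-to-right scan:
  1. 'r' (letter)
  2. 'o' (letter)
  3. 'ck' (digraph)
  4. 'e' (letter)
  5. 't' (letter)
Units from scan: 5
Sound units = 5 units


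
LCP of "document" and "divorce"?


Word 1: "document"
Word 2: "divorce"
Comparing from start:
  Pos 0: 'd' == 'd'
  Pos 1: 'o' != 'i' (stop)
LCP = "d" (length 1)


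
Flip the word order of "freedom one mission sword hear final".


Original: "freedom one mission sword hear final"
Words (1..n): freedom | one | mission | sword | hear | final
Reversed (n..1): final | hear | sword | mission | one | freedom
Result = "final hear sword mission one freedom"


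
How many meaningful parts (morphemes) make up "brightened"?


Word: "brightened"
Morphemes: bright | -en | -ed
Each morpheme carries meaning
= 3 morphemes


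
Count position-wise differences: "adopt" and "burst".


Comparing character by character (same length = 5):
  Pos 0: 'a' vs 'b' !=
  Pos 1: 'd' vs 'u' !=
  Pos 2: 'o' vs 'r' !=
  Pos 3: 'p' vs 's' !=
  Pos 4: 't' vs 't' =
Hamming distance = 4


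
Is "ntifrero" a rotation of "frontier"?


Word: "frontier", Candidate: "ntifrero"
Method: check if candidate is substring of word+word
"frontierfrontier" contains "ntifrero"? No
Is rotation = No


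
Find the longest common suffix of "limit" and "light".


Word 1: "limit"
Word 2: "light"
Comparing from end:
  Pos -1: 't' == 't'
  Pos -2: 'i' != 'h' (stop)
LCS = "t" (length 1)


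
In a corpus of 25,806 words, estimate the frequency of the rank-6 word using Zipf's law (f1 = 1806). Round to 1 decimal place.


Zipf's law: f(r) = f(1) / r
f(1) = 1806
f(6) = 1806 / 6
= 301.0 occurrences


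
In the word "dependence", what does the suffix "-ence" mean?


Suffix: -ence
Example: dependence (depend + -ence)
Meaning = state of


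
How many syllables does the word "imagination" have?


Word: "imagination"
Syllable breakdown: i | mag | i | na | tion
Counting: 5 parts
= 5 syllables


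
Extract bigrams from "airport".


Word: "airport" (length 7)
Number of bigrams = 7 - 2 + 1 = 6
  Position 0: "ai"
  Position 1: "ir"
  Position 2: "rp"
  Position 3: "po"
  Position 4: "or"
  Position 5: "rt"
Bigrams = "ai", "ir", "rp", "po", "or", "rt"


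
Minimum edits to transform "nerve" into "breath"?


Word 1: "nerve" (length 5)
Word 2: "breath" (length 6)
One optimal edit sequence (insert/delete/substitute each cost 1):
  1. insert 'b'  (+1)
  2. substitute 'n' -> 'r'  (+1)
  3. keep 'e'
  4. substitute 'r' -> 'a'  (+1)
  5. substitute 'v' -> 't'  (+1)
  6. substitute 'e' -> 'h'  (+1)
Total edit operations: 5
Edit distance = 5


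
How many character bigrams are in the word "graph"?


Word: "graph" (length 5)
Number of 2-grams = length - 2 + 1 = 5 - 2 + 1
= 4


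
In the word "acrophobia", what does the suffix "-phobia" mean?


Suffix: -phobia
Example: acrophobia = acro- + -phobia
Meaning = fear of


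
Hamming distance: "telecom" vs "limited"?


Comparing character by character (same length = 7):
  Pos 0: 't' vs 'l' !=
  Pos 1: 'e' vs 'i' !=
  Pos 2: 'l' vs 'm' !=
  Pos 3: 'e' vs 'i' !=
  Pos 4: 'c' vs 't' !=
  Pos 5: 'o' vs 'e' !=
  Pos 6: 'm' vs 'd' !=
Hamming distance = 7


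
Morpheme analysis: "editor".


Word: "editor"
Morphemes: edit + -or
Each morpheme carries meaning
= 2 morphemes


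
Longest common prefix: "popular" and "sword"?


Word 1: "popular"
Word 2: "sword"
Comparing from start:
  Pos 0: 'p' != 's' (stop)
LCP = "" (length 0)


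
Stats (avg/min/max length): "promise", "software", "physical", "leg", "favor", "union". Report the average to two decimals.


Lengths: "promise"=7, "software"=8, "physical"=8, "leg"=3, "favor"=5, "union"=5
Sum = 36, Count = 6
Average = 36/6 = 6.00
= avg=6.00, min=3, max=8


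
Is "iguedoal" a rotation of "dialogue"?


Word: "dialogue", Candidate: "iguedoal"
Method: check if candidate is substring of word+word
"dialoguedialogue" contains "iguedoal"? No
Is rotation = No


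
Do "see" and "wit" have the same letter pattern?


Pattern of "see": [0, 1, 1]
Pattern of "wit": [0, 1, 2]
Patterns do not match
Same pattern = No


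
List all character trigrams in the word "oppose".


Word: "oppose" (length 6)
Number of trigrams = 6 - 3 + 1 = 4
  Position 0: "opp"
  Position 1: "ppo"
  Position 2: "pos"
  Position 3: "ose"
Trigrams = "opp", "ppo", "pos", "ose"


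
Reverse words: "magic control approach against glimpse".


Original: "magic control approach against glimpse"
Words (1..n): magic | control | approach | against | glimpse
Reversed (n..1): glimpse | against | approach | control | magic
Result = "glimpse against approach control magic"


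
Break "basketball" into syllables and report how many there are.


Word: "basketball"
Syllable breakdown: bas-ket-ball
Counting: 3 parts
= 3 syllables


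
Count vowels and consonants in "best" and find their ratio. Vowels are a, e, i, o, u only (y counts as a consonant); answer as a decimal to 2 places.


Word: "best"
Vowels (a,e,i,o,u): 1
Consonants: 3
Ratio = 1/3
= 0.33


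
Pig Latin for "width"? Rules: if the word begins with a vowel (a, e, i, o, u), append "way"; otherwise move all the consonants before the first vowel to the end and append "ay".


Word: "width"
Starts with consonant(s) → move to end, add 'ay'
Consonant cluster: "w"
Pig Latin = "idthway"


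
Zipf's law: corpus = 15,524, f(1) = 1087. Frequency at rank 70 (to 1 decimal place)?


Zipf's law: f(r) = f(1) / r
f(1) = 1087
f(70) = 1087 / 70
= 15.5 occurrences


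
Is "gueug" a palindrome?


Word: "gueug"
Reversed: "gueug"
Forward == Backward? gueug == gueug
Palindrome = Yes


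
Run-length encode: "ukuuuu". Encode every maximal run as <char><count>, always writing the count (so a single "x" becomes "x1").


String: "ukuuuu"
Scanning for consecutive runs:
  'u' x 1
  'k' x 1
  'u' x 4
RLE = "u1k1u4"


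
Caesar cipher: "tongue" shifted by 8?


Word: "tongue"
Shift: 8
Each letter → (letter + shift) mod 26:
  't' (19) + 8 = 1 → 'b'
  'o' (14) + 8 = 22 → 'w'
  'n' (13) + 8 = 21 → 'v'
  'g' (6) + 8 = 14 → 'o'
  'u' (20) + 8 = 2 → 'c'
  'e' (4) + 8 = 12 → 'm'
Result = "bwvocm"


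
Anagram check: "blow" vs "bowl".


Word 1: "blow" → sorted: blow
Word 2: "bowl" → sorted: blow
Same letters? blow == blow
Anagram = Yes


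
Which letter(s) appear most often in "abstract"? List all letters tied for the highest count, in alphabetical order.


Word: "abstract"
Letter counts:
  'a': 2
  'b': 1
  'c': 1
  'r': 1
  's': 1
  't': 2
Maximum count = 2
Most frequent = 'a', 't' (2 times each)


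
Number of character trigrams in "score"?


Word: "score" (length 5)
Number of 3-grams = length - 3 + 1 = 5 - 3 + 1
= 3


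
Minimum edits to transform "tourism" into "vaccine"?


Word 1: "tourism" (length 7)
Word 2: "vaccine" (length 7)
One optimal edit sequence (insert/delete/substitute each cost 1):
  1. substitute 't' -> 'v'  (+1)
  2. substitute 'o' -> 'a'  (+1)
  3. substitute 'u' -> 'c'  (+1)
  4. substitute 'r' -> 'c'  (+1)
  5. keep 'i'
  6. substitute 's' -> 'n'  (+1)
  7. substitute 'm' -> 'e'  (+1)
Total edit operations: 6
Edit distance = 6


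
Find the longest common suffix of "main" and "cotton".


Word 1: "main"
Word 2: "cotton"
Comparing from end:
  Pos -1: 'n' == 'n'
  Pos -2: 'i' != 'o' (stop)
LCS = "n" (length 1)


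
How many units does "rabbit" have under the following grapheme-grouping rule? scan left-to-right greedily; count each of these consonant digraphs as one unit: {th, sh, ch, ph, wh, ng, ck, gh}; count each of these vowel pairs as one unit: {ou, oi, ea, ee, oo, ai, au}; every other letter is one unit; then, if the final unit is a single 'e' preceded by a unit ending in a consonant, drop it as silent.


Word: "rabbit" (6 letters)
Left-to-right scan:
  (1) 'r' (letter)
  (2) 'a' (letter)
  (3) 'b' (letter)
  (4) 'b' (letter)
  (5) 'i' (letter)
  (6) 't' (letter)
Units from scan: 6
Sound units = 6 units


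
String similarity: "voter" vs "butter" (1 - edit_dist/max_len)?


Word 1: "voter" (length 5)
Word 2: "butter" (length 6)
One optimal edit sequence:
  1. insert 'b'  (+1)
  2. substitute 'v' -> 'u'  (+1)
  3. substitute 'o' -> 't'  (+1)
  4. keep 't'
  5. keep 'e'
  6. keep 'r'
Edit distance = 3
Max length = max(5, 6) = 6
Similarity = 1 - 3/6
= 0.5000


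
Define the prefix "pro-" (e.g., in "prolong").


Prefix: pro-
Example: prolong = pro- + long
Meaning = forward / in favor of


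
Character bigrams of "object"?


Word: "object" (length 6)
Number of bigrams = 6 - 2 + 1 = 5
  Position 0: "ob"
  Position 1: "bj"
  Position 2: "je"
  Position 3: "ec"
  Position 4: "ct"
Bigrams = "ob", "bj", "je", "ec", "ct"


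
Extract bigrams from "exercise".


Word: "exercise" (length 8)
Number of bigrams = 8 - 2 + 1 = 7
  Position 0: "ex"
  Position 1: "xe"
  Position 2: "er"
  Position 3: "rc"
  Position 4: "ci"
  Position 5: "is"
  Position 6: "se"
Bigrams = "ex", "xe", "er", "rc", "ci", "is", "se"


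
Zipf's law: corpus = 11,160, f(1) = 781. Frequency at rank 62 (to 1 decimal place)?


Zipf's law: f(r) = f(1) / r
f(1) = 781
f(62) = 781 / 62
= 12.6 occurrences


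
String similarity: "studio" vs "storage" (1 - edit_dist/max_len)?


Word 1: "studio" (length 6)
Word 2: "storage" (length 7)
One optimal edit sequence:
  1. keep 's'
  2. keep 't'
  3. insert 'o'  (+1)
  4. substitute 'u' -> 'r'  (+1)
  5. substitute 'd' -> 'a'  (+1)
  6. substitute 'i' -> 'g'  (+1)
  7. substitute 'o' -> 'e'  (+1)
Edit distance = 5
Max length = max(6, 7) = 7
Similarity = 1 - 5/7
= 0.2857


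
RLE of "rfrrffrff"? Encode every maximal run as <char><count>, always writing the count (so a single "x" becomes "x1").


String: "rfrrffrff"
Scanning for consecutive runs:
  'r' x 1
  'f' x 1
  'r' x 2
  'f' x 2
  'r' x 1
  'f' x 2
RLE = "r1f1r2f2r1f2"


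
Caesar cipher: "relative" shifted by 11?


Word: "relative"
Shift: 11
Each letter → (letter + shift) mod 26:
  'r' (17) + 11 = 2 → 'c'
  'e' (4) + 11 = 15 → 'p'
  'l' (11) + 11 = 22 → 'w'
  'a' (0) + 11 = 11 → 'l'
  't' (19) + 11 = 4 → 'e'
  'i' (8) + 11 = 19 → 't'
  'v' (21) + 11 = 6 → 'g'
  'e' (4) + 11 = 15 → 'p'
Result = "cpwletgp"


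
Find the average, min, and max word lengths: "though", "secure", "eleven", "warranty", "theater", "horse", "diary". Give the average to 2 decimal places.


Lengths: "though"=6, "secure"=6, "eleven"=6, "warranty"=8, "theater"=7, "horse"=5, "diary"=5
Sum = 43, Count = 7
Average = 43/7 = 6.14
= avg=6.14, min=5, max=8


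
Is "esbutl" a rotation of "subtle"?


Word: "subtle", Candidate: "esbutl"
Method: check if candidate is substring of word+word
"subtlesubtle" contains "esbutl"? No
Is rotation = No


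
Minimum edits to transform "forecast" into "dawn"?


Word 1: "forecast" (length 8)
Word 2: "dawn" (length 4)
One optimal edit sequence (insert/delete/substitute each cost 1):
  1. delete 'f'  (+1)
  2. delete 'o'  (+1)
  3. delete 'r'  (+1)
  4. delete 'e'  (+1)
  5. substitute 'c' -> 'd'  (+1)
  6. keep 'a'
  7. substitute 's' -> 'w'  (+1)
  8. substitute 't' -> 'n'  (+1)
Total edit operations: 7
Edit distance = 7


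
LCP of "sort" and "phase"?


Word 1: "sort"
Word 2: "phase"
Comparing from start:
  Pos 0: 's' != 'p' (stop)
LCP = "" (length 0)


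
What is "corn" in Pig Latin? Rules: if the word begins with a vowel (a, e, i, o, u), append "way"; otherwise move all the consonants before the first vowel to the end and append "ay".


Word: "corn"
Starts with consonant(s) → move to end, add 'ay'
Consonant cluster: "c"
Pig Latin = "orncay"


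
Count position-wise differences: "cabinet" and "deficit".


Comparing character by character (same length = 7):
  Pos 0: 'c' vs 'd' !=
  Pos 1: 'a' vs 'e' !=
  Pos 2: 'b' vs 'f' !=
  Pos 3: 'i' vs 'i' =
  Pos 4: 'n' vs 'c' !=
  Pos 5: 'e' vs 'i' !=
  Pos 6: 't' vs 't' =
Hamming distance = 5


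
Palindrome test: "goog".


Word: "goog"
Reversed: "goog"
Forward == Backward? goog == goog
Palindrome = Yes


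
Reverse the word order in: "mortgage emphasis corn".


Original: "mortgage emphasis corn"
Words (1..n): mortgage | emphasis | corn
Reversed (n..1): corn | emphasis | mortgage
Result = "corn emphasis mortgage"


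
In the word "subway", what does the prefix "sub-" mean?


Prefix: sub-
As in: subway -> sub- + way
Meaning = under / below


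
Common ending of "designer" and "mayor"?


Word 1: "designer"
Word 2: "mayor"
Comparing from end:
  Pos -1: 'r' == 'r'
  Pos -2: 'e' != 'o' (stop)
LCS = "r" (length 1)


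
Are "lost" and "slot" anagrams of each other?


Word 1: "lost" → sorted: lost
Word 2: "slot" → sorted: lost
Same letters? lost == lost
Anagram = Yes


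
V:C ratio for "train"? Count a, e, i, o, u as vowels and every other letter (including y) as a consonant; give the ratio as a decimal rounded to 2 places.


Word: "train"
Vowels (a,e,i,o,u): 2
Consonants: 3
Ratio = 2/3
= 0.67


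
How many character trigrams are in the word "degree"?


Word: "degree" (length 6)
Number of 3-grams = length - 3 + 1 = 6 - 3 + 1
= 4


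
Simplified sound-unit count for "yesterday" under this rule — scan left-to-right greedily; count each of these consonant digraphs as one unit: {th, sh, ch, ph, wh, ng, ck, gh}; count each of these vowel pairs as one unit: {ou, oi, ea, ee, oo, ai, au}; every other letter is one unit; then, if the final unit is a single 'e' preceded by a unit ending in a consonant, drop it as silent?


Word: "yesterday" (9 letters)
Left-to-right scan:
  (1) 'y' (letter)
  (2) 'e' (letter)
  (3) 's' (letter)
  (4) 't' (letter)
  (5) 'e' (letter)
  (6) 'r' (letter)
  (7) 'd' (letter)
  (8) 'a' (letter)
  (9) 'y' (letter)
Units from scan: 9
Sound units = 9 units


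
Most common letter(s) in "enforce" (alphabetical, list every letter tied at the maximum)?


Word: "enforce"
Letter counts:
  'c': 1
  'e': 2
  'f': 1
  'n': 1
  'o': 1
  'r': 1
Maximum count = 2
Most frequent = 'e' (2 times each)


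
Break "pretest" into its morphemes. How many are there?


Word: "pretest"
Morphemes: pre- | test
Each morpheme carries meaning
= 2 morphemes


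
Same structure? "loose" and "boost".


Pattern of "loose": [0, 1, 1, 2, 3]
Pattern of "boost": [0, 1, 1, 2, 3]
Patterns match
Same pattern = Yes


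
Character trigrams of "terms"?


Word: "terms" (length 5)
Number of trigrams = 5 - 3 + 1 = 3
  Position 0: "ter"
  Position 1: "erm"
  Position 2: "rms"
Trigrams = "ter", "erm", "rms"


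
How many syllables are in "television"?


Word: "television"
Syllable breakdown: tel | e | vi | sion
Counting: 4 parts
= 4 syllables


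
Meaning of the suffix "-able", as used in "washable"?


Suffix: -able
Example: washable (wash + -able)
Meaning = capable of


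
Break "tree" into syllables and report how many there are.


Word: "tree"
Syllable breakdown: tree
Counting: 1 part
= 1 syllable


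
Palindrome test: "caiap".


Word: "caiap"
Reversed: "paiac"
Forward == Backward? caiap != paiac
Palindrome = No


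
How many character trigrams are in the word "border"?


Word: "border" (length 6)
Number of 3-grams = length - 3 + 1 = 6 - 3 + 1
= 4


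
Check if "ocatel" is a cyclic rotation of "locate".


Word: "locate", Candidate: "ocatel"
Method: check if candidate is substring of word+word
"locatelocate" contains "ocatel"? Yes
Is rotation = Yes


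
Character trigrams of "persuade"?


Word: "persuade" (length 8)
Number of trigrams = 8 - 3 + 1 = 6
  Position 0: "per"
  Position 1: "ers"
  Position 2: "rsu"
  Position 3: "sua"
  Position 4: "uad"
  Position 5: "ade"
Trigrams = "per", "ers", "rsu", "sua", "uad", "ade"


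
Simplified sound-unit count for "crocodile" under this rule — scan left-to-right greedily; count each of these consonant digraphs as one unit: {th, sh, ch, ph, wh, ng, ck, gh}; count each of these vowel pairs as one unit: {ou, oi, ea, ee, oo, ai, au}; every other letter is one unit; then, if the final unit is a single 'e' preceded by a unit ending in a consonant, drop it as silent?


Word: "crocodile" (9 letters)
Left-to-right scan:
  (1) 'c' (letter)
  (2) 'r' (letter)
  (3) 'o' (letter)
  (4) 'c' (letter)
  (5) 'o' (letter)
  (6) 'd' (letter)
  (7) 'i' (letter)
  (8) 'l' (letter)
  (9) 'e' (letter)
Units from scan: 9
Final unit is 'e' after a consonant -> drop as silent (-1)
Sound units = 8 units


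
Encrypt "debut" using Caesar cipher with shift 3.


Word: "debut"
Shift: 3
Each letter → (letter + shift) mod 26:
  'd' (3) + 3 = 6 → 'g'
  'e' (4) + 3 = 7 → 'h'
  'b' (1) + 3 = 4 → 'e'
  'u' (20) + 3 = 23 → 'x'
  't' (19) + 3 = 22 → 'w'
Result = "ghexw"


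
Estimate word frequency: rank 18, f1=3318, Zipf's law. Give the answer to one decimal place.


Zipf's law: f(r) = f(1) / r
f(1) = 3318
f(18) = 3318 / 18
= 184.3 occurrences


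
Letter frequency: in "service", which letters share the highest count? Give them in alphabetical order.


Word: "service"
Letter counts:
  'c': 1
  'e': 2
  'i': 1
  'r': 1
  's': 1
  'v': 1
Maximum count = 2
Most frequent = 'e' (2 times each)


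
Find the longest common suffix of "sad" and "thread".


Word 1: "sad"
Word 2: "thread"
Comparing from end:
  Pos -1: 'd' == 'd'
  Pos -2: 'a' == 'a'
  Pos -3: 's' != 'e' (stop)
LCS = "ad" (length 2)


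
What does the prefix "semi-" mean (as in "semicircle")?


Prefix: semi-
Example: semicircle = semi- + circle
Meaning = half


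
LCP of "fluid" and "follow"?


Word 1: "fluid"
Word 2: "follow"
Comparing from start:
  Pos 0: 'f' == 'f'
  Pos 1: 'l' != 'o' (stop)
LCP = "f" (length 1)


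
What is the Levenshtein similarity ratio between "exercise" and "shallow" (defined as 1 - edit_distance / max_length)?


Word 1: "exercise" (length 8)
Word 2: "shallow" (length 7)
One optimal edit sequence:
  1. delete 'e'  (+1)
  2. substitute 'x' -> 's'  (+1)
  3. substitute 'e' -> 'h'  (+1)
  4. substitute 'r' -> 'a'  (+1)
  5. substitute 'c' -> 'l'  (+1)
  6. substitute 'i' -> 'l'  (+1)
  7. substitute 's' -> 'o'  (+1)
  8. substitute 'e' -> 'w'  (+1)
Edit distance = 8
Max length = max(8, 7) = 8
Similarity = 1 - 8/8
= 0.0000


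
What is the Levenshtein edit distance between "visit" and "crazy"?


Word 1: "visit" (length 5)
Word 2: "crazy" (length 5)
One optimal edit sequence (insert/delete/substitute each cost 1):
  1. substitute 'v' -> 'c'  (+1)
  2. substitute 'i' -> 'r'  (+1)
  3. substitute 's' -> 'a'  (+1)
  4. substitute 'i' -> 'z'  (+1)
  5. substitute 't' -> 'y'  (+1)
Total edit operations: 5
Edit distance = 5


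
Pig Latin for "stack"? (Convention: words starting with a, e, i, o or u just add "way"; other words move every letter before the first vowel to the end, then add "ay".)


Word: "stack"
Starts with consonant(s) → move to end, add 'ay'
Consonant cluster: "st"
Pig Latin = "ackstay"


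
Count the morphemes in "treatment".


Word: "treatment"
Morphemes: treat | -ment
Each morpheme carries meaning
= 2 morphemes


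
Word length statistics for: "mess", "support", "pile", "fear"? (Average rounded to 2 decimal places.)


Lengths: "mess"=4, "support"=7, "pile"=4, "fear"=4
Sum = 19, Count = 4
Average = 19/4 = 4.75
= avg=4.75, min=4, max=7


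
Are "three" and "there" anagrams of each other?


Word 1: "three" → sorted: eehrt
Word 2: "there" → sorted: eehrt
Same letters? eehrt == eehrt
Anagram = Yes


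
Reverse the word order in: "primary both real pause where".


Original: "primary both real pause where"
Words (1..n): primary | both | real | pause | where
Reversed (n..1): where | pause | real | both | primary
Result = "where pause real both primary"


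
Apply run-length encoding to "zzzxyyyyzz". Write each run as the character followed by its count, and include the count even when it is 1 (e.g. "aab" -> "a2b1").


String: "zzzxyyyyzz"
Scanning for consecutive runs:
  'z' x 3
  'x' x 1
  'y' x 4
  'z' x 2
RLE = "z3x1y4z2"


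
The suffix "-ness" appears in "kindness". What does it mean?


Suffix: -ness
Example: kindness = kind + -ness
Meaning = state of being


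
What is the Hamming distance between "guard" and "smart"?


Comparing character by character (same length = 5):
  Pos 0: 'g' vs 's' !=
  Pos 1: 'u' vs 'm' !=
  Pos 2: 'a' vs 'a' =
  Pos 3: 'r' vs 'r' =
  Pos 4: 'd' vs 't' !=
Hamming distance = 3


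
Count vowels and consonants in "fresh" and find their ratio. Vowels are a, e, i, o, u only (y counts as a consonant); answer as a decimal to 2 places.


Word: "fresh"
Vowels (a,e,i,o,u): 1
Consonants: 4
Ratio = 1/4
= 0.25


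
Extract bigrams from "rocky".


Word: "rocky" (length 5)
Number of bigrams = 5 - 2 + 1 = 4
  Position 0: "ro"
  Position 1: "oc"
  Position 2: "ck"
  Position 3: "ky"
Bigrams = "ro", "oc", "ck", "ky"


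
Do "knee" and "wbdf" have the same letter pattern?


Pattern of "knee": [0, 1, 2, 2]
Pattern of "wbdf": [0, 1, 2, 3]
Patterns do not match
Same pattern = No


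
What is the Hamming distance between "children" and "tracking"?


Comparing character by character (same length = 8):
  Pos 0: 'c' vs 't' !=
  Pos 1: 'h' vs 'r' !=
  Pos 2: 'i' vs 'a' !=
  Pos 3: 'l' vs 'c' !=
  Pos 4: 'd' vs 'k' !=
  Pos 5: 'r' vs 'i' !=
  Pos 6: 'e' vs 'n' !=
  Pos 7: 'n' vs 'g' !=
Hamming distance = 8


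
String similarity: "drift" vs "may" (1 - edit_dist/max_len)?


Word 1: "drift" (length 5)
Word 2: "may" (length 3)
One optimal edit sequence:
  1. delete 'd'  (+1)
  2. delete 'r'  (+1)
  3. substitute 'i' -> 'm'  (+1)
  4. substitute 'f' -> 'a'  (+1)
  5. substitute 't' -> 'y'  (+1)
Edit distance = 5
Max length = max(5, 3) = 5
Similarity = 1 - 5/5
= 0.0000


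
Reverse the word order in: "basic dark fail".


Original: "basic dark fail"
Words (1..n): basic | dark | fail
Reversed (n..1): fail | dark | basic
Result = "fail dark basic"


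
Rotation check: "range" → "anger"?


Word: "range", Candidate: "anger"
Method: check if candidate is substring of word+word
"rangerange" contains "anger"? Yes
Is rotation = Yes


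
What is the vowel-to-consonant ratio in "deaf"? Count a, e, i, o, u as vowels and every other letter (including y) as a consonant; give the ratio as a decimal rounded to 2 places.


Word: "deaf"
Vowels (a,e,i,o,u): 2
Consonants: 2
Ratio = 2/2
= 1.00


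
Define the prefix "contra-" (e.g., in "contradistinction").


Prefix: contra-
Example: contradistinction (contra- + distinction)
Meaning = against


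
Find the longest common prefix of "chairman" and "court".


Word 1: "chairman"
Word 2: "court"
Comparing from start:
  Pos 0: 'c' == 'c'
  Pos 1: 'h' != 'o' (stop)
LCP = "c" (length 1)


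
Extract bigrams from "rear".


Word: "rear" (length 4)
Number of bigrams = 4 - 2 + 1 = 3
  Position 0: "re"
  Position 1: "ea"
  Position 2: "ar"
Bigrams = "re", "ea", "ar"


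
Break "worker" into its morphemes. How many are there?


Word: "worker"
Morphemes: work + -er
Each morpheme carries meaning
= 2 morphemes


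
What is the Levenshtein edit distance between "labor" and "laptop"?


Word 1: "labor" (length 5)
Word 2: "laptop" (length 6)
One optimal edit sequence (insert/delete/substitute each cost 1):
  1. keep 'l'
  2. keep 'a'
  3. insert 'p'  (+1)
  4. substitute 'b' -> 't'  (+1)
  5. keep 'o'
  6. substitute 'r' -> 'p'  (+1)
Total edit operations: 3
Edit distance = 3


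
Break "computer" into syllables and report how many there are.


Word: "computer"
Syllable breakdown: com-pu-ter
Counting: 3 parts
= 3 syllables


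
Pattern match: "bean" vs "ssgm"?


Pattern of "bean": [0, 1, 2, 3]
Pattern of "ssgm": [0, 0, 1, 2]
Patterns do not match
Same pattern = No


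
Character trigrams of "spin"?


Word: "spin" (length 4)
Number of trigrams = 4 - 3 + 1 = 2
  Position 0: "spi"
  Position 1: "pin"
Trigrams = "spi", "pin"


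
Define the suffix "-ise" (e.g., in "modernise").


Suffix: -ise
Example: modernise (modern + -ise)
Meaning = to make


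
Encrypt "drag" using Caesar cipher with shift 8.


Word: "drag"
Shift: 8
Each letter → (letter + shift) mod 26:
  'd' (3) + 8 = 11 → 'l'
  'r' (17) + 8 = 25 → 'z'
  'a' (0) + 8 = 8 → 'i'
  'g' (6) + 8 = 14 → 'o'
Result = "lzio"


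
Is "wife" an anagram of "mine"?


Word 1: "mine" → sorted: eimn
Word 2: "wife" → sorted: efiw
Same letters? eimn != efiw
Anagram = No


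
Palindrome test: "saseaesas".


Word: "saseaesas"
Reversed: "saseaesas"
Forward == Backward? saseaesas == saseaesas
Palindrome = Yes


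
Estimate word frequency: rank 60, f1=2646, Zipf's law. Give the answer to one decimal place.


Zipf's law: f(r) = f(1) / r
f(1) = 2646
f(60) = 2646 / 60
= 44.1 occurrences


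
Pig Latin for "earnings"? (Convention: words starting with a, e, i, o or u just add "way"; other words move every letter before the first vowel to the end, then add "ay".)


Word: "earnings"
Starts with vowel → add 'way'
Pig Latin = "earningsway"


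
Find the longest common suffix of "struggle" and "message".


Word 1: "struggle"
Word 2: "message"
Comparing from end:
  Pos -1: 'e' == 'e'
  Pos -2: 'l' != 'g' (stop)
LCS = "e" (length 1)


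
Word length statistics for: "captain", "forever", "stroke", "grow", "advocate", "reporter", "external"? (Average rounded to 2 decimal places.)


Lengths: "captain"=7, "forever"=7, "stroke"=6, "grow"=4, "advocate"=8, "reporter"=8, "external"=8
Sum = 48, Count = 7
Average = 48/7 = 6.86
= avg=6.86, min=4, max=8


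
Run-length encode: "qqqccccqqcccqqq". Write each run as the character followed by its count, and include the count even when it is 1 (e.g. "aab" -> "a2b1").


String: "qqqccccqqcccqqq"
Scanning for consecutive runs:
  'q' x 3
  'c' x 4
  'q' x 2
  'c' x 3
  'q' x 3
RLE = "q3c4q2c3q3"


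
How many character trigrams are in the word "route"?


Word: "route" (length 5)
Number of 3-grams = length - 3 + 1 = 5 - 3 + 1
= 3


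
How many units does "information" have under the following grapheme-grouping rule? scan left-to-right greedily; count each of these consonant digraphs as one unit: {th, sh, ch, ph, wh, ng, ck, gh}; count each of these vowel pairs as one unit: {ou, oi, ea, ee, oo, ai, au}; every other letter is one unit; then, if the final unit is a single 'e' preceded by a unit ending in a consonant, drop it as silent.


Word: "information" (11 letters)
Left-to-right scan:
  1. 'i' (letter)
  2. 'n' (letter)
  3. 'f' (letter)
  4. 'o' (letter)
  5. 'r' (letter)
  6. 'm' (letter)
  7. 'a' (letter)
  8. 't' (letter)
  9. 'i' (letter)
  10. 'o' (letter)
  11. 'n' (letter)
Units from scan: 11
Sound units = 11 units


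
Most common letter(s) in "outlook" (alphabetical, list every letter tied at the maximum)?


Word: "outlook"
Letter counts:
  'k': 1
  'l': 1
  'o': 3
  't': 1
  'u': 1
Maximum count = 3
Most frequent = 'o' (3 times each)


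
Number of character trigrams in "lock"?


Word: "lock" (length 4)
Number of 3-grams = length - 3 + 1 = 4 - 3 + 1
= 2


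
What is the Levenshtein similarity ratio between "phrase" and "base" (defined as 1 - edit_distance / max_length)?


Word 1: "phrase" (length 6)
Word 2: "base" (length 4)
One optimal edit sequence:
  1. delete 'p'  (+1)
  2. delete 'h'  (+1)
  3. substitute 'r' -> 'b'  (+1)
  4. keep 'a'
  5. keep 's'
  6. keep 'e'
Edit distance = 3
Max length = max(6, 4) = 6
Similarity = 1 - 3/6
= 0.5000


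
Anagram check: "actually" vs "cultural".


Word 1: "actually" → sorted: aaclltuy
Word 2: "cultural" → sorted: acllrtuu
Same letters? aaclltuy != acllrtuu
Anagram = No


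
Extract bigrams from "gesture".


Word: "gesture" (length 7)
Number of bigrams = 7 - 2 + 1 = 6
  Position 0: "ge"
  Position 1: "es"
  Position 2: "st"
  Position 3: "tu"
  Position 4: "ur"
  Position 5: "re"
Bigrams = "ge", "es", "st", "tu", "ur", "re"


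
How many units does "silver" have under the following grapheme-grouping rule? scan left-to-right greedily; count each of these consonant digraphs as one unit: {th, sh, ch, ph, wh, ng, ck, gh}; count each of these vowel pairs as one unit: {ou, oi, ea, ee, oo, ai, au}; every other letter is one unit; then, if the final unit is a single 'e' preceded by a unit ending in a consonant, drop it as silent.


Word: "silver" (6 letters)
Left-to-right scan:
  1. 's' (letter)
  2. 'i' (letter)
  3. 'l' (letter)
  4. 'v' (letter)
  5. 'e' (letter)
  6. 'r' (letter)
Units from scan: 6
Sound units = 6 units


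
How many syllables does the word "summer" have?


Word: "summer"
Syllable breakdown: sum / mer
Counting: 2 parts
= 2 syllables


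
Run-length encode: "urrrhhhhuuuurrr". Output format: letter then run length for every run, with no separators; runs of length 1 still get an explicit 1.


String: "urrrhhhhuuuurrr"
Scanning for consecutive runs:
  'u' x 1
  'r' x 3
  'h' x 4
  'u' x 4
  'r' x 3
RLE = "u1r3h4u4r3"


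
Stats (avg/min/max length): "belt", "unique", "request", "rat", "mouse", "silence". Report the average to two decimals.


Lengths: "belt"=4, "unique"=6, "request"=7, "rat"=3, "mouse"=5, "silence"=7
Sum = 32, Count = 6
Average = 32/6 = 5.33
= avg=5.33, min=3, max=7


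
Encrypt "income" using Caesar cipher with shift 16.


Word: "income"
Shift: 16
Each letter → (letter + shift) mod 26:
  'i' (8) + 16 = 24 → 'y'
  'n' (13) + 16 = 3 → 'd'
  'c' (2) + 16 = 18 → 's'
  'o' (14) + 16 = 4 → 'e'
  'm' (12) + 16 = 2 → 'c'
  'e' (4) + 16 = 20 → 'u'
Result = "ydsecu"


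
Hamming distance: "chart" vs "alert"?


Comparing character by character (same length = 5):
  Pos 0: 'c' vs 'a' !=
  Pos 1: 'h' vs 'l' !=
  Pos 2: 'a' vs 'e' !=
  Pos 3: 'r' vs 'r' =
  Pos 4: 't' vs 't' =
Hamming distance = 3


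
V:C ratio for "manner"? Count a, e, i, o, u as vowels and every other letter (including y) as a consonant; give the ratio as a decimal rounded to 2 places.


Word: "manner"
Vowels (a,e,i,o,u): 2
Consonants: 4
Ratio = 2/4
= 0.50


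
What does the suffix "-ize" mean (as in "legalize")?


Suffix: -ize
Example: legalize = legal + -ize
Meaning = to make


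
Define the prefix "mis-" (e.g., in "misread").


Prefix: mis-
Example: misread = mis- + read
Meaning = wrongly


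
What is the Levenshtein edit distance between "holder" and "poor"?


Word 1: "holder" (length 6)
Word 2: "poor" (length 4)
One optimal edit sequence (insert/delete/substitute each cost 1):
  1. substitute 'h' -> 'p'  (+1)
  2. keep 'o'
  3. delete 'l'  (+1)
  4. delete 'd'  (+1)
  5. substitute 'e' -> 'o'  (+1)
  6. keep 'r'
Total edit operations: 4
Edit distance = 4


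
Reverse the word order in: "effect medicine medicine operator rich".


Original: "effect medicine medicine operator rich"
Words (1..n): effect | medicine | medicine | operator | rich
Reversed (n..1): rich | operator | medicine | medicine | effect
Result = "rich operator medicine medicine effect"


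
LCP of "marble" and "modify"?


Word 1: "marble"
Word 2: "modify"
Comparing from start:
  Pos 0: 'm' == 'm'
  Pos 1: 'a' != 'o' (stop)
LCP = "m" (length 1)


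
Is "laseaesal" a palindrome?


Word: "laseaesal"
Reversed: "laseaesal"
Forward == Backward? laseaesal == laseaesal
Palindrome = Yes


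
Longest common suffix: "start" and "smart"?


Word 1: "start"
Word 2: "smart"
Comparing from end:
  Pos -1: 't' == 't'
  Pos -2: 'r' == 'r'
  Pos -3: 'a' == 'a'
  Pos -4: 't' != 'm' (stop)
LCS = "art" (length 3)


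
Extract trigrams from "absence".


Word: "absence" (length 7)
Number of trigrams = 7 - 3 + 1 = 5
  Position 0: "abs"
  Position 1: "bse"
  Position 2: "sen"
  Position 3: "enc"
  Position 4: "nce"
Trigrams = "abs", "bse", "sen", "enc", "nce"


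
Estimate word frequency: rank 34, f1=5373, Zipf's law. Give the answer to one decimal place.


Zipf's law: f(r) = f(1) / r
f(1) = 5373
f(34) = 5373 / 34
= 158.0 occurrences


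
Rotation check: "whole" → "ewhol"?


Word: "whole", Candidate: "ewhol"
Method: check if candidate is substring of word+word
"wholewhole" contains "ewhol"? Yes
Is rotation = Yes


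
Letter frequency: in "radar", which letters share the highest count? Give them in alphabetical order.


Word: "radar"
Letter counts:
  'a': 2
  'd': 1
  'r': 2
Maximum count = 2
Most frequent = 'a', 'r' (2 times each)


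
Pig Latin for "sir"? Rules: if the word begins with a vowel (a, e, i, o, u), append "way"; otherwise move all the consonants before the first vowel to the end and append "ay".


Word: "sir"
Starts with consonant(s) → move to end, add 'ay'
Consonant cluster: "s"
Pig Latin = "irsay"


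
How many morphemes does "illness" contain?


Word: "illness"
Morphemes: ill | -ness
Each morpheme carries meaning
= 2 morphemes


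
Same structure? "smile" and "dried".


Pattern of "smile": [0, 1, 2, 3, 4]
Pattern of "dried": [0, 1, 2, 3, 0]
Patterns do not match
Same pattern = No


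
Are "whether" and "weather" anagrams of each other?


Word 1: "whether" → sorted: eehhrtw
Word 2: "weather" → sorted: aeehrtw
Same letters? eehhrtw != aeehrtw
Anagram = No


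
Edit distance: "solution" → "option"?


Word 1: "solution" (length 8)
Word 2: "option" (length 6)
One optimal edit sequence (insert/delete/substitute each cost 1):
  1. delete 's'  (+1)
  2. keep 'o'
  3. delete 'l'  (+1)
  4. substitute 'u' -> 'p'  (+1)
  5. keep 't'
  6. keep 'i'
  7. keep 'o'
  8. keep 'n'
Total edit operations: 3
Edit distance = 3


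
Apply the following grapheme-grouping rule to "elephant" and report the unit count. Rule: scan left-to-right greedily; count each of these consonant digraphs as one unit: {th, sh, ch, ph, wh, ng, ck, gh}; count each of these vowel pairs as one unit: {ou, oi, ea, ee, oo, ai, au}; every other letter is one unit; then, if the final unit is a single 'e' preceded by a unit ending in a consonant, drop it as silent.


Word: "elephant" (8 letters)
Left-to-right scan:
  1. 'e' (letter)
  2. 'l' (letter)
  3. 'e' (letter)
  4. 'ph' (digraph)
  5. 'a' (letter)
  6. 'n' (letter)
  7. 't' (letter)
Units from scan: 7
Sound units = 7 units


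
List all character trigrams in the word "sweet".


Word: "sweet" (length 5)
Number of trigrams = 5 - 3 + 1 = 3
  Position 0: "swe"
  Position 1: "wee"
  Position 2: "eet"
Trigrams = "swe", "wee", "eet"


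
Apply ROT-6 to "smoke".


Word: "smoke"
Shift: 6
Each letter → (letter + shift) mod 26:
  's' (18) + 6 = 24 → 'y'
  'm' (12) + 6 = 18 → 's'
  'o' (14) + 6 = 20 → 'u'
  'k' (10) + 6 = 16 → 'q'
  'e' (4) + 6 = 10 → 'k'
Result = "ysuqk"


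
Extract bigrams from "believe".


Word: "believe" (length 7)
Number of bigrams = 7 - 2 + 1 = 6
  Position 0: "be"
  Position 1: "el"
  Position 2: "li"
  Position 3: "ie"
  Position 4: "ev"
  Position 5: "ve"
Bigrams = "be", "el", "li", "ie", "ev", "ve"


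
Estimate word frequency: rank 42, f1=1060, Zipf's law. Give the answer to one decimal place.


Zipf's law: f(r) = f(1) / r
f(1) = 1060
f(42) = 1060 / 42
= 25.2 occurrences
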